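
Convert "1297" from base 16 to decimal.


Input: "1297" in base 16
Positional expansion:
  Digit '1' (value 1) x 16^3 = 4096
  Digit '2' (value 2) x 16^2 = 512
  Digit '9' (value 9) x 16^1 = 144
  Digit '7' (value 7) x 16^0 = 7
Sum = 4759

4759


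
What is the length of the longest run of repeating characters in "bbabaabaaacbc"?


Input: "bbabaabaaacbc"
Scanning for longest run:
  Position 1 ('b'): continues run of 'b', length=2
  Position 2 ('a'): new char, reset run to 1
  Position 3 ('b'): new char, reset run to 1
  Position 4 ('a'): new char, reset run to 1
  Position 5 ('a'): continues run of 'a', length=2
  Position 6 ('b'): new char, reset run to 1
  Position 7 ('a'): new char, reset run to 1
  Position 8 ('a'): continues run of 'a', length=2
  Position 9 ('a'): continues run of 'a', length=3
  Position 10 ('c'): new char, reset run to 1
  Position 11 ('b'): new char, reset run to 1
  Position 12 ('c'): new char, reset run to 1
Longest run: 'a' with length 3

3


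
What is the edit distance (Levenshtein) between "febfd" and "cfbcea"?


Computing edit distance: "febfd" -> "cfbcea"
DP table:
           c    f    b    c    e    a
      0    1    2    3    4    5    6
  f   1    1    1    2    3    4    5
  e   2    2    2    2    3    3    4
  b   3    3    3    2    3    4    4
  f   4    4    3    3    3    4    5
  d   5    5    4    4    4    4    5
Edit distance = dp[5][6] = 5

5


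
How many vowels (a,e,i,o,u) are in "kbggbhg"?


Input: kbggbhg
Checking each character:
  'k' at position 0: consonant
  'b' at position 1: consonant
  'g' at position 2: consonant
  'g' at position 3: consonant
  'b' at position 4: consonant
  'h' at position 5: consonant
  'g' at position 6: consonant
Total vowels: 0

0


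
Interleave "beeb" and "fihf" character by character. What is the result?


Interleaving "beeb" and "fihf":
  Position 0: 'b' from first, 'f' from second => "bf"
  Position 1: 'e' from first, 'i' from second => "ei"
  Position 2: 'e' from first, 'h' from second => "eh"
  Position 3: 'b' from first, 'f' from second => "bf"
Result: bfeiehbf

bfeiehbf


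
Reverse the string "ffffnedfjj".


Input: ffffnedfjj
Reading characters right to left:
  Position 9: 'j'
  Position 8: 'j'
  Position 7: 'f'
  Position 6: 'd'
  Position 5: 'e'
  Position 4: 'n'
  Position 3: 'f'
  Position 2: 'f'
  Position 1: 'f'
  Position 0: 'f'
Reversed: jjfdenffff

jjfdenffff


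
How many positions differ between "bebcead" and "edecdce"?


Comparing "bebcead" and "edecdce" position by position:
  Position 0: 'b' vs 'e' => DIFFER
  Position 1: 'e' vs 'd' => DIFFER
  Position 2: 'b' vs 'e' => DIFFER
  Position 3: 'c' vs 'c' => same
  Position 4: 'e' vs 'd' => DIFFER
  Position 5: 'a' vs 'c' => DIFFER
  Position 6: 'd' vs 'e' => DIFFER
Positions that differ: 6

6


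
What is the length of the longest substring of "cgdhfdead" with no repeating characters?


Input: "cgdhfdead"
Sliding window (track last position of each char):
  Position 0 ('c'): window [0,0] length 1 -- new best
  Position 1 ('g'): window [0,1] length 2 -- new best
  Position 2 ('d'): window [0,2] length 3 -- new best
  Position 3 ('h'): window [0,3] length 4 -- new best
  Position 4 ('f'): window [0,4] length 5 -- new best
  Position 5 ('d'): repeat (last at 2), move window start to 3
  Position 5 ('d'): window [3,5] length 3
  Position 6 ('e'): window [3,6] length 4
  Position 7 ('a'): window [3,7] length 5
  Position 8 ('d'): repeat (last at 5), move window start to 6
  Position 8 ('d'): window [6,8] length 3
Longest substring with no repeats: "cgdhf" with length 5

5


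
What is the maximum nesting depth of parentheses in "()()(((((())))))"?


Input: "()()(((((())))))"
Tracking depth:
  Position 0 '(': depth becomes 1
  Position 1 ')': depth becomes 0
  Position 2 '(': depth becomes 1
  Position 3 ')': depth becomes 0
  Position 4 '(': depth becomes 1
  Position 5 '(': depth becomes 2
  Position 6 '(': depth becomes 3
  Position 7 '(': depth becomes 4
  Position 8 '(': depth becomes 5
  Position 9 '(': depth becomes 6
  Position 10 ')': depth becomes 5
  Position 11 ')': depth becomes 4
  Position 12 ')': depth becomes 3
  Position 13 ')': depth becomes 2
  Position 14 ')': depth becomes 1
  Position 15 ')': depth becomes 0
Maximum depth reached: 6

6


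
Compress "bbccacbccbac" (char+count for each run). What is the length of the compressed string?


Input: bbccacbccbac
Runs:
  'b' x 2 => "b2"
  'c' x 2 => "c2"
  'a' x 1 => "a1"
  'c' x 1 => "c1"
  'b' x 1 => "b1"
  'c' x 2 => "c2"
  'b' x 1 => "b1"
  'a' x 1 => "a1"
  'c' x 1 => "c1"
Compressed: "b2c2a1c1b1c2b1a1c1"
Compressed length: 18

18


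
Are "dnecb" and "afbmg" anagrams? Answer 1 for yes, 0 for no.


Strings: "dnecb", "afbmg"
Sorted first:  bcden
Sorted second: abfgm
Differ at position 0: 'b' vs 'a' => not anagrams

0


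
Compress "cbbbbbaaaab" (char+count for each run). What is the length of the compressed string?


Input: cbbbbbaaaab
Runs:
  'c' x 1 => "c1"
  'b' x 5 => "b5"
  'a' x 4 => "a4"
  'b' x 1 => "b1"
Compressed: "c1b5a4b1"
Compressed length: 8

8


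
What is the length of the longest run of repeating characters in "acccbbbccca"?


Input: "acccbbbccca"
Scanning for longest run:
  Position 1 ('c'): new char, reset run to 1
  Position 2 ('c'): continues run of 'c', length=2
  Position 3 ('c'): continues run of 'c', length=3
  Position 4 ('b'): new char, reset run to 1
  Position 5 ('b'): continues run of 'b', length=2
  Position 6 ('b'): continues run of 'b', length=3
  Position 7 ('c'): new char, reset run to 1
  Position 8 ('c'): continues run of 'c', length=2
  Position 9 ('c'): continues run of 'c', length=3
  Position 10 ('a'): new char, reset run to 1
Longest run: 'c' with length 3

3


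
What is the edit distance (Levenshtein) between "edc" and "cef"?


Computing edit distance: "edc" -> "cef"
DP table:
           c    e    f
      0    1    2    3
  e   1    1    1    2
  d   2    2    2    2
  c   3    2    3    3
Edit distance = dp[3][3] = 3

3


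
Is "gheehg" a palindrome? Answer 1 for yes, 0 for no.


Input: gheehg
Reversed: gheehg
  Compare pos 0 ('g') with pos 5 ('g'): match
  Compare pos 1 ('h') with pos 4 ('h'): match
  Compare pos 2 ('e') with pos 3 ('e'): match
Result: palindrome

1


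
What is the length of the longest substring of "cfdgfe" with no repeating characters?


Input: "cfdgfe"
Sliding window (track last position of each char):
  Position 0 ('c'): window [0,0] length 1 -- new best
  Position 1 ('f'): window [0,1] length 2 -- new best
  Position 2 ('d'): window [0,2] length 3 -- new best
  Position 3 ('g'): window [0,3] length 4 -- new best
  Position 4 ('f'): repeat (last at 1), move window start to 2
  Position 4 ('f'): window [2,4] length 3
  Position 5 ('e'): window [2,5] length 4
Longest substring with no repeats: "cfdg" with length 4

4


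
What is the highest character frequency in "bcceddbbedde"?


Input: bcceddbbedde
Character counts:
  'b': 3
  'c': 2
  'd': 4
  'e': 3
Maximum frequency: 4

4


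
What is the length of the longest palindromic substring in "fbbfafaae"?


Input: "fbbfafaae"
Checking substrings for palindromes:
  [0:4] "fbbf" (len 4) => palindrome
  [3:6] "faf" (len 3) => palindrome
  [4:7] "afa" (len 3) => palindrome
  [1:3] "bb" (len 2) => palindrome
  [6:8] "aa" (len 2) => palindrome
Longest palindromic substring: "fbbf" with length 4

4


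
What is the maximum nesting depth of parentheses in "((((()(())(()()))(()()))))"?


Input: "((((()(())(()()))(()()))))"
Tracking depth:
  Position 0 '(': depth becomes 1
  Position 1 '(': depth becomes 2
  Position 2 '(': depth becomes 3
  Position 3 '(': depth becomes 4
  Position 4 '(': depth becomes 5
  Position 5 ')': depth becomes 4
  Position 6 '(': depth becomes 5
  Position 7 '(': depth becomes 6
  Position 8 ')': depth becomes 5
  Position 9 ')': depth becomes 4
  Position 10 '(': depth becomes 5
  Position 11 '(': depth becomes 6
  Position 12 ')': depth becomes 5
  Position 13 '(': depth becomes 6
  Position 14 ')': depth becomes 5
  Position 15 ')': depth becomes 4
  Position 16 ')': depth becomes 3
  Position 17 '(': depth becomes 4
  Position 18 '(': depth becomes 5
  Position 19 ')': depth becomes 4
  Position 20 '(': depth becomes 5
  Position 21 ')': depth becomes 4
  Position 22 ')': depth becomes 3
  Position 23 ')': depth becomes 2
  Position 24 ')': depth becomes 1
  Position 25 ')': depth becomes 0
Maximum depth reached: 6

6


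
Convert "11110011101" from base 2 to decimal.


Input: "11110011101" in base 2
Positional expansion:
  Digit '1' (value 1) x 2^10 = 1024
  Digit '1' (value 1) x 2^9 = 512
  Digit '1' (value 1) x 2^8 = 256
  Digit '1' (value 1) x 2^7 = 128
  Digit '0' (value 0) x 2^6 = 0
  Digit '0' (value 0) x 2^5 = 0
  Digit '1' (value 1) x 2^4 = 16
  Digit '1' (value 1) x 2^3 = 8
  Digit '1' (value 1) x 2^2 = 4
  Digit '0' (value 0) x 2^1 = 0
  Digit '1' (value 1) x 2^0 = 1
Sum = 1949

1949


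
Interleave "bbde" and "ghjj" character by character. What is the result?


Interleaving "bbde" and "ghjj":
  Position 0: 'b' from first, 'g' from second => "bg"
  Position 1: 'b' from first, 'h' from second => "bh"
  Position 2: 'd' from first, 'j' from second => "dj"
  Position 3: 'e' from first, 'j' from second => "ej"
Result: bgbhdjej

bgbhdjej


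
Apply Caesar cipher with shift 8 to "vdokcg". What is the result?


Caesar cipher: shift "vdokcg" by 8
  'v' (pos 21) + 8 = pos 3 = 'd'
  'd' (pos 3) + 8 = pos 11 = 'l'
  'o' (pos 14) + 8 = pos 22 = 'w'
  'k' (pos 10) + 8 = pos 18 = 's'
  'c' (pos 2) + 8 = pos 10 = 'k'
  'g' (pos 6) + 8 = pos 14 = 'o'
Result: dlwsko

dlwsko


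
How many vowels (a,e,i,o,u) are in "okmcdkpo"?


Input: okmcdkpo
Checking each character:
  'o' at position 0: vowel (running total: 1)
  'k' at position 1: consonant
  'm' at position 2: consonant
  'c' at position 3: consonant
  'd' at position 4: consonant
  'k' at position 5: consonant
  'p' at position 6: consonant
  'o' at position 7: vowel (running total: 2)
Total vowels: 2

2


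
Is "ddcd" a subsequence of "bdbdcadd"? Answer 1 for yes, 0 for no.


Check if "ddcd" is a subsequence of "bdbdcadd"
Greedy scan:
  Position 0 ('b'): no match needed
  Position 1 ('d'): matches sub[0] = 'd'
  Position 2 ('b'): no match needed
  Position 3 ('d'): matches sub[1] = 'd'
  Position 4 ('c'): matches sub[2] = 'c'
  Position 5 ('a'): no match needed
  Position 6 ('d'): matches sub[3] = 'd'
  Position 7 ('d'): no match needed
All 4 characters matched => is a subsequence

1


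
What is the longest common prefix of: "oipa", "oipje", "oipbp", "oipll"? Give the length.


Words: oipa, oipje, oipbp, oipll
  Position 0: all 'o' => match
  Position 1: all 'i' => match
  Position 2: all 'p' => match
  Position 3: ('a', 'j', 'b', 'l') => mismatch, stop
LCP = "oip" (length 3)

3


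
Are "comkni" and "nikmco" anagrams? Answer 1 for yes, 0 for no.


Strings: "comkni", "nikmco"
Sorted first:  cikmno
Sorted second: cikmno
Sorted forms match => anagrams

1


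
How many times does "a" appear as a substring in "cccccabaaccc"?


Searching for "a" in "cccccabaaccc"
Scanning each position:
  Position 0: "c" => no
  Position 1: "c" => no
  Position 2: "c" => no
  Position 3: "c" => no
  Position 4: "c" => no
  Position 5: "a" => MATCH
  Position 6: "b" => no
  Position 7: "a" => MATCH
  Position 8: "a" => MATCH
  Position 9: "c" => no
  Position 10: "c" => no
  Position 11: "c" => no
Total occurrences: 3

3


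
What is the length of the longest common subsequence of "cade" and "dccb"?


LCS of "cade" and "dccb"
DP table:
           d    c    c    b
      0    0    0    0    0
  c   0    0    1    1    1
  a   0    0    1    1    1
  d   0    1    1    1    1
  e   0    1    1    1    1
LCS length = dp[4][4] = 1

1


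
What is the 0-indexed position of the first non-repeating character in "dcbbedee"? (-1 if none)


Input: dcbbedee
Character frequencies:
  'b': 2
  'c': 1
  'd': 2
  'e': 3
Scanning left to right for freq == 1:
  Position 0 ('d'): freq=2, skip
  Position 1 ('c'): unique! => answer = 1

1


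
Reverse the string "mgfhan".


Input: mgfhan
Reading characters right to left:
  Position 5: 'n'
  Position 4: 'a'
  Position 3: 'h'
  Position 2: 'f'
  Position 1: 'g'
  Position 0: 'm'
Reversed: nahfgm

nahfgm


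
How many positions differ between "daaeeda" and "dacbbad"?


Comparing "daaeeda" and "dacbbad" position by position:
  Position 0: 'd' vs 'd' => same
  Position 1: 'a' vs 'a' => same
  Position 2: 'a' vs 'c' => DIFFER
  Position 3: 'e' vs 'b' => DIFFER
  Position 4: 'e' vs 'b' => DIFFER
  Position 5: 'd' vs 'a' => DIFFER
  Position 6: 'a' vs 'd' => DIFFER
Positions that differ: 5

5


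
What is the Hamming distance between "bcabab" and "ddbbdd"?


Comparing "bcabab" and "ddbbdd" position by position:
  Position 0: 'b' vs 'd' => differ
  Position 1: 'c' vs 'd' => differ
  Position 2: 'a' vs 'b' => differ
  Position 3: 'b' vs 'b' => same
  Position 4: 'a' vs 'd' => differ
  Position 5: 'b' vs 'd' => differ
Total differences (Hamming distance): 5

5


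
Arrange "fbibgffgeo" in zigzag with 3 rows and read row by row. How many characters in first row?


Zigzag "fbibgffgeo" into 3 rows:
Placing characters:
  'f' => row 0
  'b' => row 1
  'i' => row 2
  'b' => row 1
  'g' => row 0
  'f' => row 1
  'f' => row 2
  'g' => row 1
  'e' => row 0
  'o' => row 1
Rows:
  Row 0: "fge"
  Row 1: "bbfgo"
  Row 2: "if"
First row length: 3

3


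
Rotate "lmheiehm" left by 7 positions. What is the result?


Input: "lmheiehm", rotate left by 7
First 7 characters: "lmheieh"
Remaining characters: "m"
Concatenate remaining + first: "m" + "lmheieh" = "mlmheieh"

mlmheieh


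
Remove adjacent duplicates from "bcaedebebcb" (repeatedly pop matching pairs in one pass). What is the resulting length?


Input: bcaedebebcb
Stack-based adjacent duplicate removal:
  Read 'b': push. Stack: b
  Read 'c': push. Stack: bc
  Read 'a': push. Stack: bca
  Read 'e': push. Stack: bcae
  Read 'd': push. Stack: bcaed
  Read 'e': push. Stack: bcaede
  Read 'b': push. Stack: bcaedeb
  Read 'e': push. Stack: bcaedebe
  Read 'b': push. Stack: bcaedebeb
  Read 'c': push. Stack: bcaedebebc
  Read 'b': push. Stack: bcaedebebcb
Final stack: "bcaedebebcb" (length 11)

11


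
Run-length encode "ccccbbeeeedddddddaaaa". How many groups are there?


Input: ccccbbeeeedddddddaaaa
Scanning for consecutive runs:
  Group 1: 'c' x 4 (positions 0-3)
  Group 2: 'b' x 2 (positions 4-5)
  Group 3: 'e' x 4 (positions 6-9)
  Group 4: 'd' x 7 (positions 10-16)
  Group 5: 'a' x 4 (positions 17-20)
Total groups: 5

5


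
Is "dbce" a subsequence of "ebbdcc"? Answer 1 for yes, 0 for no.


Check if "dbce" is a subsequence of "ebbdcc"
Greedy scan:
  Position 0 ('e'): no match needed
  Position 1 ('b'): no match needed
  Position 2 ('b'): no match needed
  Position 3 ('d'): matches sub[0] = 'd'
  Position 4 ('c'): no match needed
  Position 5 ('c'): no match needed
Only matched 1/4 characters => not a subsequence

0


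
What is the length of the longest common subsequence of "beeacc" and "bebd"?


LCS of "beeacc" and "bebd"
DP table:
           b    e    b    d
      0    0    0    0    0
  b   0    1    1    1    1
  e   0    1    2    2    2
  e   0    1    2    2    2
  a   0    1    2    2    2
  c   0    1    2    2    2
  c   0    1    2    2    2
LCS length = dp[6][4] = 2

2


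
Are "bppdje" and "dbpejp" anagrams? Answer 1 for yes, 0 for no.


Strings: "bppdje", "dbpejp"
Sorted first:  bdejpp
Sorted second: bdejpp
Sorted forms match => anagrams

1


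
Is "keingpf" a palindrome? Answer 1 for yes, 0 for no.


Input: keingpf
Reversed: fpgniek
  Compare pos 0 ('k') with pos 6 ('f'): MISMATCH
  Compare pos 1 ('e') with pos 5 ('p'): MISMATCH
  Compare pos 2 ('i') with pos 4 ('g'): MISMATCH
Result: not a palindrome

0


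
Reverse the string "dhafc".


Input: dhafc
Reading characters right to left:
  Position 4: 'c'
  Position 3: 'f'
  Position 2: 'a'
  Position 1: 'h'
  Position 0: 'd'
Reversed: cfahd

cfahd


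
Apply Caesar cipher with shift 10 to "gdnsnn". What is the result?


Caesar cipher: shift "gdnsnn" by 10
  'g' (pos 6) + 10 = pos 16 = 'q'
  'd' (pos 3) + 10 = pos 13 = 'n'
  'n' (pos 13) + 10 = pos 23 = 'x'
  's' (pos 18) + 10 = pos 2 = 'c'
  'n' (pos 13) + 10 = pos 23 = 'x'
  'n' (pos 13) + 10 = pos 23 = 'x'
Result: qnxcxx

qnxcxx


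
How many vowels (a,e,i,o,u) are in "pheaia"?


Input: pheaia
Checking each character:
  'p' at position 0: consonant
  'h' at position 1: consonant
  'e' at position 2: vowel (running total: 1)
  'a' at position 3: vowel (running total: 2)
  'i' at position 4: vowel (running total: 3)
  'a' at position 5: vowel (running total: 4)
Total vowels: 4

4


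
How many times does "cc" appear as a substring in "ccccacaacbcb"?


Searching for "cc" in "ccccacaacbcb"
Scanning each position:
  Position 0: "cc" => MATCH
  Position 1: "cc" => MATCH
  Position 2: "cc" => MATCH
  Position 3: "ca" => no
  Position 4: "ac" => no
  Position 5: "ca" => no
  Position 6: "aa" => no
  Position 7: "ac" => no
  Position 8: "cb" => no
  Position 9: "bc" => no
  Position 10: "cb" => no
Total occurrences: 3

3


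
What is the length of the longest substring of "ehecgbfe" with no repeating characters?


Input: "ehecgbfe"
Sliding window (track last position of each char):
  Position 0 ('e'): window [0,0] length 1 -- new best
  Position 1 ('h'): window [0,1] length 2 -- new best
  Position 2 ('e'): repeat (last at 0), move window start to 1
  Position 2 ('e'): window [1,2] length 2
  Position 3 ('c'): window [1,3] length 3 -- new best
  Position 4 ('g'): window [1,4] length 4 -- new best
  Position 5 ('b'): window [1,5] length 5 -- new best
  Position 6 ('f'): window [1,6] length 6 -- new best
  Position 7 ('e'): repeat (last at 2), move window start to 3
  Position 7 ('e'): window [3,7] length 5
Longest substring with no repeats: "hecgbf" with length 6

6


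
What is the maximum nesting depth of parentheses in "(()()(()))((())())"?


Input: "(()()(()))((())())"
Tracking depth:
  Position 0 '(': depth becomes 1
  Position 1 '(': depth becomes 2
  Position 2 ')': depth becomes 1
  Position 3 '(': depth becomes 2
  Position 4 ')': depth becomes 1
  Position 5 '(': depth becomes 2
  Position 6 '(': depth becomes 3
  Position 7 ')': depth becomes 2
  Position 8 ')': depth becomes 1
  Position 9 ')': depth becomes 0
  Position 10 '(': depth becomes 1
  Position 11 '(': depth becomes 2
  Position 12 '(': depth becomes 3
  Position 13 ')': depth becomes 2
  Position 14 ')': depth becomes 1
  Position 15 '(': depth becomes 2
  Position 16 ')': depth becomes 1
  Position 17 ')': depth becomes 0
Maximum depth reached: 3

3


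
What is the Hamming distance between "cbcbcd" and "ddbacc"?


Comparing "cbcbcd" and "ddbacc" position by position:
  Position 0: 'c' vs 'd' => differ
  Position 1: 'b' vs 'd' => differ
  Position 2: 'c' vs 'b' => differ
  Position 3: 'b' vs 'a' => differ
  Position 4: 'c' vs 'c' => same
  Position 5: 'd' vs 'c' => differ
Total differences (Hamming distance): 5

5


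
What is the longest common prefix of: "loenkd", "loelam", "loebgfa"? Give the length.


Words: loenkd, loelam, loebgfa
  Position 0: all 'l' => match
  Position 1: all 'o' => match
  Position 2: all 'e' => match
  Position 3: ('n', 'l', 'b') => mismatch, stop
LCP = "loe" (length 3)

3


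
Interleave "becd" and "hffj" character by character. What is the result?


Interleaving "becd" and "hffj":
  Position 0: 'b' from first, 'h' from second => "bh"
  Position 1: 'e' from first, 'f' from second => "ef"
  Position 2: 'c' from first, 'f' from second => "cf"
  Position 3: 'd' from first, 'j' from second => "dj"
Result: bhefcfdj

bhefcfdj


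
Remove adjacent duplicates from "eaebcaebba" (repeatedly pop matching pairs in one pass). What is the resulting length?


Input: eaebcaebba
Stack-based adjacent duplicate removal:
  Read 'e': push. Stack: e
  Read 'a': push. Stack: ea
  Read 'e': push. Stack: eae
  Read 'b': push. Stack: eaeb
  Read 'c': push. Stack: eaebc
  Read 'a': push. Stack: eaebca
  Read 'e': push. Stack: eaebcae
  Read 'b': push. Stack: eaebcaeb
  Read 'b': matches stack top 'b' => pop. Stack: eaebcae
  Read 'a': push. Stack: eaebcaea
Final stack: "eaebcaea" (length 8)

8


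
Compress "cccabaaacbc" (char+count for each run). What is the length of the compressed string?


Input: cccabaaacbc
Runs:
  'c' x 3 => "c3"
  'a' x 1 => "a1"
  'b' x 1 => "b1"
  'a' x 3 => "a3"
  'c' x 1 => "c1"
  'b' x 1 => "b1"
  'c' x 1 => "c1"
Compressed: "c3a1b1a3c1b1c1"
Compressed length: 14

14


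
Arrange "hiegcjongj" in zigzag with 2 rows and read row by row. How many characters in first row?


Zigzag "hiegcjongj" into 2 rows:
Placing characters:
  'h' => row 0
  'i' => row 1
  'e' => row 0
  'g' => row 1
  'c' => row 0
  'j' => row 1
  'o' => row 0
  'n' => row 1
  'g' => row 0
  'j' => row 1
Rows:
  Row 0: "hecog"
  Row 1: "igjnj"
First row length: 5

5


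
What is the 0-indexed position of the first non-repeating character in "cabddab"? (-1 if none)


Input: cabddab
Character frequencies:
  'a': 2
  'b': 2
  'c': 1
  'd': 2
Scanning left to right for freq == 1:
  Position 0 ('c'): unique! => answer = 0

0


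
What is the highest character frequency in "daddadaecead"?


Input: daddadaecead
Character counts:
  'a': 4
  'c': 1
  'd': 5
  'e': 2
Maximum frequency: 5

5


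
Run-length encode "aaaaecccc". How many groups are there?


Input: aaaaecccc
Scanning for consecutive runs:
  Group 1: 'a' x 4 (positions 0-3)
  Group 2: 'e' x 1 (positions 4-4)
  Group 3: 'c' x 4 (positions 5-8)
Total groups: 3

3


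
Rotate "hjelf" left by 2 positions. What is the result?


Input: "hjelf", rotate left by 2
First 2 characters: "hj"
Remaining characters: "elf"
Concatenate remaining + first: "elf" + "hj" = "elfhj"

elfhj


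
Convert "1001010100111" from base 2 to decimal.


Input: "1001010100111" in base 2
Positional expansion:
  Digit '1' (value 1) x 2^12 = 4096
  Digit '0' (value 0) x 2^11 = 0
  Digit '0' (value 0) x 2^10 = 0
  Digit '1' (value 1) x 2^9 = 512
  Digit '0' (value 0) x 2^8 = 0
  Digit '1' (value 1) x 2^7 = 128
  Digit '0' (value 0) x 2^6 = 0
  Digit '1' (value 1) x 2^5 = 32
  Digit '0' (value 0) x 2^4 = 0
  Digit '0' (value 0) x 2^3 = 0
  Digit '1' (value 1) x 2^2 = 4
  Digit '1' (value 1) x 2^1 = 2
  Digit '1' (value 1) x 2^0 = 1
Sum = 4775

4775


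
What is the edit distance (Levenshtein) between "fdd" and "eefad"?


Computing edit distance: "fdd" -> "eefad"
DP table:
           e    e    f    a    d
      0    1    2    3    4    5
  f   1    1    2    2    3    4
  d   2    2    2    3    3    3
  d   3    3    3    3    4    3
Edit distance = dp[3][5] = 3

3


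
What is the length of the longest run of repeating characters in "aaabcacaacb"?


Input: "aaabcacaacb"
Scanning for longest run:
  Position 1 ('a'): continues run of 'a', length=2
  Position 2 ('a'): continues run of 'a', length=3
  Position 3 ('b'): new char, reset run to 1
  Position 4 ('c'): new char, reset run to 1
  Position 5 ('a'): new char, reset run to 1
  Position 6 ('c'): new char, reset run to 1
  Position 7 ('a'): new char, reset run to 1
  Position 8 ('a'): continues run of 'a', length=2
  Position 9 ('c'): new char, reset run to 1
  Position 10 ('b'): new char, reset run to 1
Longest run: 'a' with length 3

3


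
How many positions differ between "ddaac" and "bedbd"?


Comparing "ddaac" and "bedbd" position by position:
  Position 0: 'd' vs 'b' => DIFFER
  Position 1: 'd' vs 'e' => DIFFER
  Position 2: 'a' vs 'd' => DIFFER
  Position 3: 'a' vs 'b' => DIFFER
  Position 4: 'c' vs 'd' => DIFFER
Positions that differ: 5

5


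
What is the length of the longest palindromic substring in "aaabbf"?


Input: "aaabbf"
Checking substrings for palindromes:
  [0:3] "aaa" (len 3) => palindrome
  [0:2] "aa" (len 2) => palindrome
  [1:3] "aa" (len 2) => palindrome
  [3:5] "bb" (len 2) => palindrome
Longest palindromic substring: "aaa" with length 3

3


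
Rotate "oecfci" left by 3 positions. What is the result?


Input: "oecfci", rotate left by 3
First 3 characters: "oec"
Remaining characters: "fci"
Concatenate remaining + first: "fci" + "oec" = "fcioec"

fcioec


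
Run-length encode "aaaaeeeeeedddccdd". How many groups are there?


Input: aaaaeeeeeedddccdd
Scanning for consecutive runs:
  Group 1: 'a' x 4 (positions 0-3)
  Group 2: 'e' x 6 (positions 4-9)
  Group 3: 'd' x 3 (positions 10-12)
  Group 4: 'c' x 2 (positions 13-14)
  Group 5: 'd' x 2 (positions 15-16)
Total groups: 5

5


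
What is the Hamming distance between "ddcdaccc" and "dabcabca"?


Comparing "ddcdaccc" and "dabcabca" position by position:
  Position 0: 'd' vs 'd' => same
  Position 1: 'd' vs 'a' => differ
  Position 2: 'c' vs 'b' => differ
  Position 3: 'd' vs 'c' => differ
  Position 4: 'a' vs 'a' => same
  Position 5: 'c' vs 'b' => differ
  Position 6: 'c' vs 'c' => same
  Position 7: 'c' vs 'a' => differ
Total differences (Hamming distance): 5

5


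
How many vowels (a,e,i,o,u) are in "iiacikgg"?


Input: iiacikgg
Checking each character:
  'i' at position 0: vowel (running total: 1)
  'i' at position 1: vowel (running total: 2)
  'a' at position 2: vowel (running total: 3)
  'c' at position 3: consonant
  'i' at position 4: vowel (running total: 4)
  'k' at position 5: consonant
  'g' at position 6: consonant
  'g' at position 7: consonant
Total vowels: 4

4


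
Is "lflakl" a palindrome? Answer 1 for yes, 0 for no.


Input: lflakl
Reversed: lkalfl
  Compare pos 0 ('l') with pos 5 ('l'): match
  Compare pos 1 ('f') with pos 4 ('k'): MISMATCH
  Compare pos 2 ('l') with pos 3 ('a'): MISMATCH
Result: not a palindrome

0


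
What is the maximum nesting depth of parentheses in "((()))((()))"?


Input: "((()))((()))"
Tracking depth:
  Position 0 '(': depth becomes 1
  Position 1 '(': depth becomes 2
  Position 2 '(': depth becomes 3
  Position 3 ')': depth becomes 2
  Position 4 ')': depth becomes 1
  Position 5 ')': depth becomes 0
  Position 6 '(': depth becomes 1
  Position 7 '(': depth becomes 2
  Position 8 '(': depth becomes 3
  Position 9 ')': depth becomes 2
  Position 10 ')': depth becomes 1
  Position 11 ')': depth becomes 0
Maximum depth reached: 3

3


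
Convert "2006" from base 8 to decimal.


Input: "2006" in base 8
Positional expansion:
  Digit '2' (value 2) x 8^3 = 1024
  Digit '0' (value 0) x 8^2 = 0
  Digit '0' (value 0) x 8^1 = 0
  Digit '6' (value 6) x 8^0 = 6
Sum = 1030

1030


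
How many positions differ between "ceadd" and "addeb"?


Comparing "ceadd" and "addeb" position by position:
  Position 0: 'c' vs 'a' => DIFFER
  Position 1: 'e' vs 'd' => DIFFER
  Position 2: 'a' vs 'd' => DIFFER
  Position 3: 'd' vs 'e' => DIFFER
  Position 4: 'd' vs 'b' => DIFFER
Positions that differ: 5

5


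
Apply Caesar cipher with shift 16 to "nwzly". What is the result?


Caesar cipher: shift "nwzly" by 16
  'n' (pos 13) + 16 = pos 3 = 'd'
  'w' (pos 22) + 16 = pos 12 = 'm'
  'z' (pos 25) + 16 = pos 15 = 'p'
  'l' (pos 11) + 16 = pos 1 = 'b'
  'y' (pos 24) + 16 = pos 14 = 'o'
Result: dmpbo

dmpbo


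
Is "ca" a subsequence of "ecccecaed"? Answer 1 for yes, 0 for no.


Check if "ca" is a subsequence of "ecccecaed"
Greedy scan:
  Position 0 ('e'): no match needed
  Position 1 ('c'): matches sub[0] = 'c'
  Position 2 ('c'): no match needed
  Position 3 ('c'): no match needed
  Position 4 ('e'): no match needed
  Position 5 ('c'): no match needed
  Position 6 ('a'): matches sub[1] = 'a'
  Position 7 ('e'): no match needed
  Position 8 ('d'): no match needed
All 2 characters matched => is a subsequence

1


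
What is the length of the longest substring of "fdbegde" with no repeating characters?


Input: "fdbegde"
Sliding window (track last position of each char):
  Position 0 ('f'): window [0,0] length 1 -- new best
  Position 1 ('d'): window [0,1] length 2 -- new best
  Position 2 ('b'): window [0,2] length 3 -- new best
  Position 3 ('e'): window [0,3] length 4 -- new best
  Position 4 ('g'): window [0,4] length 5 -- new best
  Position 5 ('d'): repeat (last at 1), move window start to 2
  Position 5 ('d'): window [2,5] length 4
  Position 6 ('e'): repeat (last at 3), move window start to 4
  Position 6 ('e'): window [4,6] length 3
Longest substring with no repeats: "fdbeg" with length 5

5


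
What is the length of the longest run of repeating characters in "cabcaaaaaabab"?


Input: "cabcaaaaaabab"
Scanning for longest run:
  Position 1 ('a'): new char, reset run to 1
  Position 2 ('b'): new char, reset run to 1
  Position 3 ('c'): new char, reset run to 1
  Position 4 ('a'): new char, reset run to 1
  Position 5 ('a'): continues run of 'a', length=2
  Position 6 ('a'): continues run of 'a', length=3
  Position 7 ('a'): continues run of 'a', length=4
  Position 8 ('a'): continues run of 'a', length=5
  Position 9 ('a'): continues run of 'a', length=6
  Position 10 ('b'): new char, reset run to 1
  Position 11 ('a'): new char, reset run to 1
  Position 12 ('b'): new char, reset run to 1
Longest run: 'a' with length 6

6


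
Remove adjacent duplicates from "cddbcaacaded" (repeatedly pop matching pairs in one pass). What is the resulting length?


Input: cddbcaacaded
Stack-based adjacent duplicate removal:
  Read 'c': push. Stack: c
  Read 'd': push. Stack: cd
  Read 'd': matches stack top 'd' => pop. Stack: c
  Read 'b': push. Stack: cb
  Read 'c': push. Stack: cbc
  Read 'a': push. Stack: cbca
  Read 'a': matches stack top 'a' => pop. Stack: cbc
  Read 'c': matches stack top 'c' => pop. Stack: cb
  Read 'a': push. Stack: cba
  Read 'd': push. Stack: cbad
  Read 'e': push. Stack: cbade
  Read 'd': push. Stack: cbaded
Final stack: "cbaded" (length 6)

6


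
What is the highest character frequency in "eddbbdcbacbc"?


Input: eddbbdcbacbc
Character counts:
  'a': 1
  'b': 4
  'c': 3
  'd': 3
  'e': 1
Maximum frequency: 4

4


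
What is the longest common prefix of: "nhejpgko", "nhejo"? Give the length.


Words: nhejpgko, nhejo
  Position 0: all 'n' => match
  Position 1: all 'h' => match
  Position 2: all 'e' => match
  Position 3: all 'j' => match
  Position 4: ('p', 'o') => mismatch, stop
LCP = "nhej" (length 4)

4


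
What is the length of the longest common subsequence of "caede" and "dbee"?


LCS of "caede" and "dbee"
DP table:
           d    b    e    e
      0    0    0    0    0
  c   0    0    0    0    0
  a   0    0    0    0    0
  e   0    0    0    1    1
  d   0    1    1    1    1
  e   0    1    1    2    2
LCS length = dp[5][4] = 2

2


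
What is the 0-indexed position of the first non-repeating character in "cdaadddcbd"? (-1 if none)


Input: cdaadddcbd
Character frequencies:
  'a': 2
  'b': 1
  'c': 2
  'd': 5
Scanning left to right for freq == 1:
  Position 0 ('c'): freq=2, skip
  Position 1 ('d'): freq=5, skip
  Position 2 ('a'): freq=2, skip
  Position 3 ('a'): freq=2, skip
  Position 4 ('d'): freq=5, skip
  Position 5 ('d'): freq=5, skip
  Position 6 ('d'): freq=5, skip
  Position 7 ('c'): freq=2, skip
  Position 8 ('b'): unique! => answer = 8

8


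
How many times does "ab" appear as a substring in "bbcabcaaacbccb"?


Searching for "ab" in "bbcabcaaacbccb"
Scanning each position:
  Position 0: "bb" => no
  Position 1: "bc" => no
  Position 2: "ca" => no
  Position 3: "ab" => MATCH
  Position 4: "bc" => no
  Position 5: "ca" => no
  Position 6: "aa" => no
  Position 7: "aa" => no
  Position 8: "ac" => no
  Position 9: "cb" => no
  Position 10: "bc" => no
  Position 11: "cc" => no
  Position 12: "cb" => no
Total occurrences: 1

1


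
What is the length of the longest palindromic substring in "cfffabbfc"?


Input: "cfffabbfc"
Checking substrings for palindromes:
  [1:4] "fff" (len 3) => palindrome
  [1:3] "ff" (len 2) => palindrome
  [2:4] "ff" (len 2) => palindrome
  [5:7] "bb" (len 2) => palindrome
Longest palindromic substring: "fff" with length 3

3


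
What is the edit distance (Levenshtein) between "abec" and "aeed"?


Computing edit distance: "abec" -> "aeed"
DP table:
           a    e    e    d
      0    1    2    3    4
  a   1    0    1    2    3
  b   2    1    1    2    3
  e   3    2    1    1    2
  c   4    3    2    2    2
Edit distance = dp[4][4] = 2

2


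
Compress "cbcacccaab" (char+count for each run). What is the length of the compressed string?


Input: cbcacccaab
Runs:
  'c' x 1 => "c1"
  'b' x 1 => "b1"
  'c' x 1 => "c1"
  'a' x 1 => "a1"
  'c' x 3 => "c3"
  'a' x 2 => "a2"
  'b' x 1 => "b1"
Compressed: "c1b1c1a1c3a2b1"
Compressed length: 14

14


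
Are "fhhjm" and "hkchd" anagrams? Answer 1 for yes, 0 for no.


Strings: "fhhjm", "hkchd"
Sorted first:  fhhjm
Sorted second: cdhhk
Differ at position 0: 'f' vs 'c' => not anagrams

0


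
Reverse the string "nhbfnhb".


Input: nhbfnhb
Reading characters right to left:
  Position 6: 'b'
  Position 5: 'h'
  Position 4: 'n'
  Position 3: 'f'
  Position 2: 'b'
  Position 1: 'h'
  Position 0: 'n'
Reversed: bhnfbhn

bhnfbhn


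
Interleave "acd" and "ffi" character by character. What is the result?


Interleaving "acd" and "ffi":
  Position 0: 'a' from first, 'f' from second => "af"
  Position 1: 'c' from first, 'f' from second => "cf"
  Position 2: 'd' from first, 'i' from second => "di"
Result: afcfdi

afcfdi


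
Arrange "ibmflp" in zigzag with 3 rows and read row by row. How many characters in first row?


Zigzag "ibmflp" into 3 rows:
Placing characters:
  'i' => row 0
  'b' => row 1
  'm' => row 2
  'f' => row 1
  'l' => row 0
  'p' => row 1
Rows:
  Row 0: "il"
  Row 1: "bfp"
  Row 2: "m"
First row length: 2

2


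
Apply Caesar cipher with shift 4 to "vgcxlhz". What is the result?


Caesar cipher: shift "vgcxlhz" by 4
  'v' (pos 21) + 4 = pos 25 = 'z'
  'g' (pos 6) + 4 = pos 10 = 'k'
  'c' (pos 2) + 4 = pos 6 = 'g'
  'x' (pos 23) + 4 = pos 1 = 'b'
  'l' (pos 11) + 4 = pos 15 = 'p'
  'h' (pos 7) + 4 = pos 11 = 'l'
  'z' (pos 25) + 4 = pos 3 = 'd'
Result: zkgbpld

zkgbpld


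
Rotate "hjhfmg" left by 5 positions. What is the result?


Input: "hjhfmg", rotate left by 5
First 5 characters: "hjhfm"
Remaining characters: "g"
Concatenate remaining + first: "g" + "hjhfm" = "ghjhfm"

ghjhfm


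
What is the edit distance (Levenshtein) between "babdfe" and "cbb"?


Computing edit distance: "babdfe" -> "cbb"
DP table:
           c    b    b
      0    1    2    3
  b   1    1    1    2
  a   2    2    2    2
  b   3    3    2    2
  d   4    4    3    3
  f   5    5    4    4
  e   6    6    5    5
Edit distance = dp[6][3] = 5

5


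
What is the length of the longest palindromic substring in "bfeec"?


Input: "bfeec"
Checking substrings for palindromes:
  [2:4] "ee" (len 2) => palindrome
Longest palindromic substring: "ee" with length 2

2


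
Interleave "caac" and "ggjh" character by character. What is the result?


Interleaving "caac" and "ggjh":
  Position 0: 'c' from first, 'g' from second => "cg"
  Position 1: 'a' from first, 'g' from second => "ag"
  Position 2: 'a' from first, 'j' from second => "aj"
  Position 3: 'c' from first, 'h' from second => "ch"
Result: cgagajch

cgagajch


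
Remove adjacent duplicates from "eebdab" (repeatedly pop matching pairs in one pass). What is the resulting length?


Input: eebdab
Stack-based adjacent duplicate removal:
  Read 'e': push. Stack: e
  Read 'e': matches stack top 'e' => pop. Stack: (empty)
  Read 'b': push. Stack: b
  Read 'd': push. Stack: bd
  Read 'a': push. Stack: bda
  Read 'b': push. Stack: bdab
Final stack: "bdab" (length 4)

4


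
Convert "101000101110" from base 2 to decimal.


Input: "101000101110" in base 2
Positional expansion:
  Digit '1' (value 1) x 2^11 = 2048
  Digit '0' (value 0) x 2^10 = 0
  Digit '1' (value 1) x 2^9 = 512
  Digit '0' (value 0) x 2^8 = 0
  Digit '0' (value 0) x 2^7 = 0
  Digit '0' (value 0) x 2^6 = 0
  Digit '1' (value 1) x 2^5 = 32
  Digit '0' (value 0) x 2^4 = 0
  Digit '1' (value 1) x 2^3 = 8
  Digit '1' (value 1) x 2^2 = 4
  Digit '1' (value 1) x 2^1 = 2
  Digit '0' (value 0) x 2^0 = 0
Sum = 2606

2606


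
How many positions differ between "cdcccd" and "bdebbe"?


Comparing "cdcccd" and "bdebbe" position by position:
  Position 0: 'c' vs 'b' => DIFFER
  Position 1: 'd' vs 'd' => same
  Position 2: 'c' vs 'e' => DIFFER
  Position 3: 'c' vs 'b' => DIFFER
  Position 4: 'c' vs 'b' => DIFFER
  Position 5: 'd' vs 'e' => DIFFER
Positions that differ: 5

5


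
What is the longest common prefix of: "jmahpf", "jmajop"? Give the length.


Words: jmahpf, jmajop
  Position 0: all 'j' => match
  Position 1: all 'm' => match
  Position 2: all 'a' => match
  Position 3: ('h', 'j') => mismatch, stop
LCP = "jma" (length 3)

3


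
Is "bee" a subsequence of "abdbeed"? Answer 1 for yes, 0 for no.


Check if "bee" is a subsequence of "abdbeed"
Greedy scan:
  Position 0 ('a'): no match needed
  Position 1 ('b'): matches sub[0] = 'b'
  Position 2 ('d'): no match needed
  Position 3 ('b'): no match needed
  Position 4 ('e'): matches sub[1] = 'e'
  Position 5 ('e'): matches sub[2] = 'e'
  Position 6 ('d'): no match needed
All 3 characters matched => is a subsequence

1


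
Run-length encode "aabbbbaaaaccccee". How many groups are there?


Input: aabbbbaaaaccccee
Scanning for consecutive runs:
  Group 1: 'a' x 2 (positions 0-1)
  Group 2: 'b' x 4 (positions 2-5)
  Group 3: 'a' x 4 (positions 6-9)
  Group 4: 'c' x 4 (positions 10-13)
  Group 5: 'e' x 2 (positions 14-15)
Total groups: 5

5


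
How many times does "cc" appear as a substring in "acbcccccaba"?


Searching for "cc" in "acbcccccaba"
Scanning each position:
  Position 0: "ac" => no
  Position 1: "cb" => no
  Position 2: "bc" => no
  Position 3: "cc" => MATCH
  Position 4: "cc" => MATCH
  Position 5: "cc" => MATCH
  Position 6: "cc" => MATCH
  Position 7: "ca" => no
  Position 8: "ab" => no
  Position 9: "ba" => no
Total occurrences: 4

4


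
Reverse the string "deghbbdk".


Input: deghbbdk
Reading characters right to left:
  Position 7: 'k'
  Position 6: 'd'
  Position 5: 'b'
  Position 4: 'b'
  Position 3: 'h'
  Position 2: 'g'
  Position 1: 'e'
  Position 0: 'd'
Reversed: kdbbhged

kdbbhged


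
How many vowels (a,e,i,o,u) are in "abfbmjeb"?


Input: abfbmjeb
Checking each character:
  'a' at position 0: vowel (running total: 1)
  'b' at position 1: consonant
  'f' at position 2: consonant
  'b' at position 3: consonant
  'm' at position 4: consonant
  'j' at position 5: consonant
  'e' at position 6: vowel (running total: 2)
  'b' at position 7: consonant
Total vowels: 2

2


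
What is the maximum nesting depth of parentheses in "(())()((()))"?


Input: "(())()((()))"
Tracking depth:
  Position 0 '(': depth becomes 1
  Position 1 '(': depth becomes 2
  Position 2 ')': depth becomes 1
  Position 3 ')': depth becomes 0
  Position 4 '(': depth becomes 1
  Position 5 ')': depth becomes 0
  Position 6 '(': depth becomes 1
  Position 7 '(': depth becomes 2
  Position 8 '(': depth becomes 3
  Position 9 ')': depth becomes 2
  Position 10 ')': depth becomes 1
  Position 11 ')': depth becomes 0
Maximum depth reached: 3

3


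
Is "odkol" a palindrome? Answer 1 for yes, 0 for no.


Input: odkol
Reversed: lokdo
  Compare pos 0 ('o') with pos 4 ('l'): MISMATCH
  Compare pos 1 ('d') with pos 3 ('o'): MISMATCH
Result: not a palindrome

0


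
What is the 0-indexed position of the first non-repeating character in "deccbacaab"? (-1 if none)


Input: deccbacaab
Character frequencies:
  'a': 3
  'b': 2
  'c': 3
  'd': 1
  'e': 1
Scanning left to right for freq == 1:
  Position 0 ('d'): unique! => answer = 0

0


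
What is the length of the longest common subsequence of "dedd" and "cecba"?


LCS of "dedd" and "cecba"
DP table:
           c    e    c    b    a
      0    0    0    0    0    0
  d   0    0    0    0    0    0
  e   0    0    1    1    1    1
  d   0    0    1    1    1    1
  d   0    0    1    1    1    1
LCS length = dp[4][5] = 1

1
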